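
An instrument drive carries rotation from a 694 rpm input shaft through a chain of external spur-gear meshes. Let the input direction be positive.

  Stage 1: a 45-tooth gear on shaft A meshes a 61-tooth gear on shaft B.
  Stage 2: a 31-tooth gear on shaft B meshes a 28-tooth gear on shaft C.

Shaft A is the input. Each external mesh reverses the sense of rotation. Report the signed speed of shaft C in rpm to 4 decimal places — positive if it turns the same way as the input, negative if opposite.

Stage 1 [45T→61T]: ω = 694.0000×45/61 = 511.9672 rpm, dir flips to −; running = −511.9672
Stage 2 [31T→28T]: ω = 511.9672×31/28 = 566.8208 rpm, dir flips to +; running = +566.8208

+566.8208 rpm (same as input, |ω| = 566.8208 rpm)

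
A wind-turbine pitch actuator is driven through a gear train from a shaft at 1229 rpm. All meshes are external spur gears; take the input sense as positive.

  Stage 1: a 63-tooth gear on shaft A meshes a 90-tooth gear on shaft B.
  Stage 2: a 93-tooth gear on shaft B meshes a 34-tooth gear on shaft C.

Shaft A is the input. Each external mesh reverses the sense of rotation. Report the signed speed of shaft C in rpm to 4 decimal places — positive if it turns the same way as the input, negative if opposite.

+2353.1735 rpm (same as input, |ω| = 2353.1735 rpm)

Stage 1 [63T→90T]: ω = 1229.0000×63/90 = 860.3000 rpm, dir flips to −; running = −860.3000
Stage 2 [93T→34T]: ω = 860.3000×93/34 = 2353.1735 rpm, dir flips to +; running = +2353.1735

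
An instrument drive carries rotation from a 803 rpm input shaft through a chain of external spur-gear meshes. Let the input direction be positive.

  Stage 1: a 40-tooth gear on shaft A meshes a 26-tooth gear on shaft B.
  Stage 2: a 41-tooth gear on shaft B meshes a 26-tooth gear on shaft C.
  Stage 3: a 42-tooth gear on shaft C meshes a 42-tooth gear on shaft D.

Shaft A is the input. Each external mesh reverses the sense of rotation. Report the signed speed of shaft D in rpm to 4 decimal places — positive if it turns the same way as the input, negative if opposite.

Stage 1 [40T→26T]: ω = 803.0000×40/26 = 1235.3846 rpm, dir flips to −; running = −1235.3846
Stage 2 [41T→26T]: ω = 1235.3846×41/26 = 1948.1065 rpm, dir flips to +; running = +1948.1065
Stage 3 [42T→42T]: ω = 1948.1065×42/42 = 1948.1065 rpm, dir flips to −; running = −1948.1065

-1948.1065 rpm (opposite to input, |ω| = 1948.1065 rpm)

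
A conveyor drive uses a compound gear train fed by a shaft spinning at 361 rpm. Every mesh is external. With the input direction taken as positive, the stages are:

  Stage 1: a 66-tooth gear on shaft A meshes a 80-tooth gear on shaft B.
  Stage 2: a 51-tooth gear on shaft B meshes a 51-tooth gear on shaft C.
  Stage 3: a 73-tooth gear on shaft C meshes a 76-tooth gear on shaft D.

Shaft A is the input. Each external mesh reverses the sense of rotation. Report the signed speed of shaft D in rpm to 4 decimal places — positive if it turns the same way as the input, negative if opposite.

Stage 1 [66T→80T]: ω = 361.0000×66/80 = 297.8250 rpm, dir flips to −; running = −297.8250
Stage 2 [51T→51T]: ω = 297.8250×51/51 = 297.8250 rpm, dir flips to +; running = +297.8250
Stage 3 [73T→76T]: ω = 297.8250×73/76 = 286.0687 rpm, dir flips to −; running = −286.0687

-286.0687 rpm (opposite to input, |ω| = 286.0687 rpm)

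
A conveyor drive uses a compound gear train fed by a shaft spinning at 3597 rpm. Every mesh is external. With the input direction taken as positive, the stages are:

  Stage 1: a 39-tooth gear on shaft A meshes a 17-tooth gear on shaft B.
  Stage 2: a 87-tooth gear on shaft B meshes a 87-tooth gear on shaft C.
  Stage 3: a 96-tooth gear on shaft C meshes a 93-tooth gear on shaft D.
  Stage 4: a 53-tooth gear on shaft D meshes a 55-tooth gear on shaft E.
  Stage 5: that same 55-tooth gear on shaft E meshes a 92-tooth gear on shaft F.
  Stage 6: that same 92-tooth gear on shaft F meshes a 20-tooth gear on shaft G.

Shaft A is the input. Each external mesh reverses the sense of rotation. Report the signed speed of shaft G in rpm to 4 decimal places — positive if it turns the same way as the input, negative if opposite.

Stage 1 [39T→17T]: ω = 3597.0000×39/17 = 8251.9412 rpm, dir flips to −; running = −8251.9412
Stage 2 [87T→87T]: ω = 8251.9412×87/87 = 8251.9412 rpm, dir flips to +; running = +8251.9412
Stage 3 [96T→93T]: ω = 8251.9412×96/93 = 8518.1328 rpm, dir flips to −; running = −8518.1328
Stage 4 [53T→55T]: ω = 8518.1328×53/55 = 8208.3825 rpm, dir flips to +; running = +8208.3825
Stage 5 [55T→92T]: ω = 8208.3825×55/92 = 4907.1852 rpm, dir flips to −; running = −4907.1852
Stage 6 [92T→20T]: ω = 4907.1852×92/20 = 22573.0520 rpm, dir flips to +; running = +22573.0520

+22573.0520 rpm (same as input, |ω| = 22573.0520 rpm)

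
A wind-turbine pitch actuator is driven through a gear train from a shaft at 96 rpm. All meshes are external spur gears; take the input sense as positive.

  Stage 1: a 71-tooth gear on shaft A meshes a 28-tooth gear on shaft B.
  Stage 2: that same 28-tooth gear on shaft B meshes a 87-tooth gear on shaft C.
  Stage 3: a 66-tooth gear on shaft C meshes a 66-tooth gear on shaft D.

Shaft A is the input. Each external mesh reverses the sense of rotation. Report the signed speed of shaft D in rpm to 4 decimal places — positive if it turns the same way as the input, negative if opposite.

-78.3448 rpm (opposite to input, |ω| = 78.3448 rpm)

Stage 1 [71T→28T]: ω = 96.0000×71/28 = 243.4286 rpm, dir flips to −; running = −243.4286
Stage 2 [28T→87T]: ω = 243.4286×28/87 = 78.3448 rpm, dir flips to +; running = +78.3448
Stage 3 [66T→66T]: ω = 78.3448×66/66 = 78.3448 rpm, dir flips to −; running = −78.3448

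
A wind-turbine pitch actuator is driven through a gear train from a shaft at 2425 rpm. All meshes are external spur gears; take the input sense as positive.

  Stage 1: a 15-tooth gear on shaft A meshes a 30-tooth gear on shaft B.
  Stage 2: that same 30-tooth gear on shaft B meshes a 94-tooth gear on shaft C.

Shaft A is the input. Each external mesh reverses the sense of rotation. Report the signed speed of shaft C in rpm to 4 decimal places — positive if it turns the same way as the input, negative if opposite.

+386.9681 rpm (same as input, |ω| = 386.9681 rpm)

Stage 1 [15T→30T]: ω = 2425.0000×15/30 = 1212.5000 rpm, dir flips to −; running = −1212.5000
Stage 2 [30T→94T]: ω = 1212.5000×30/94 = 386.9681 rpm, dir flips to +; running = +386.9681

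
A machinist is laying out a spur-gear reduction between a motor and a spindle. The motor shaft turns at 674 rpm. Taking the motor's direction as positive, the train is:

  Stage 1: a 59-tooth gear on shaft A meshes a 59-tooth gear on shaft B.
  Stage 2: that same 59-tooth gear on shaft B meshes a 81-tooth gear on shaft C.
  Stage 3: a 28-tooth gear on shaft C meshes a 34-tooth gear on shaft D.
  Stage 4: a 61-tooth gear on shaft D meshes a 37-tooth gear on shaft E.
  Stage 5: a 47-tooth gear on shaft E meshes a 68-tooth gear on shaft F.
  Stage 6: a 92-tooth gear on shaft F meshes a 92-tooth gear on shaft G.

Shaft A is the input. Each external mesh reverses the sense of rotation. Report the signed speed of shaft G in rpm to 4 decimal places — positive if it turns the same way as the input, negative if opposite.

+460.7051 rpm (same as input, |ω| = 460.7051 rpm)

Stage 1 [59T→59T]: ω = 674.0000×59/59 = 674.0000 rpm, dir flips to −; running = −674.0000
Stage 2 [59T→81T]: ω = 674.0000×59/81 = 490.9383 rpm, dir flips to +; running = +490.9383
Stage 3 [28T→34T]: ω = 490.9383×28/34 = 404.3021 rpm, dir flips to −; running = −404.3021
Stage 4 [61T→37T]: ω = 404.3021×61/37 = 666.5521 rpm, dir flips to +; running = +666.5521
Stage 5 [47T→68T]: ω = 666.5521×47/68 = 460.7051 rpm, dir flips to −; running = −460.7051
Stage 6 [92T→92T]: ω = 460.7051×92/92 = 460.7051 rpm, dir flips to +; running = +460.7051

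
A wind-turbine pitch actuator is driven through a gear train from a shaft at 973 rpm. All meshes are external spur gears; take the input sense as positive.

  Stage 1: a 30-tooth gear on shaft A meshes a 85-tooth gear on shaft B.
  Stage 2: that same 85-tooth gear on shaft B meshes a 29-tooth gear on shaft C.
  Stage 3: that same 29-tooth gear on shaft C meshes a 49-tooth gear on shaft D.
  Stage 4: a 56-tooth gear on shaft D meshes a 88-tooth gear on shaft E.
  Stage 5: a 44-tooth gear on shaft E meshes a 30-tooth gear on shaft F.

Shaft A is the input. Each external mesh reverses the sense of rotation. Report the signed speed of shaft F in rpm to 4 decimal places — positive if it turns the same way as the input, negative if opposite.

Stage 1 [30T→85T]: ω = 973.0000×30/85 = 343.4118 rpm, dir flips to −; running = −343.4118
Stage 2 [85T→29T]: ω = 343.4118×85/29 = 1006.5517 rpm, dir flips to +; running = +1006.5517
Stage 3 [29T→49T]: ω = 1006.5517×29/49 = 595.7143 rpm, dir flips to −; running = −595.7143
Stage 4 [56T→88T]: ω = 595.7143×56/88 = 379.0909 rpm, dir flips to +; running = +379.0909
Stage 5 [44T→30T]: ω = 379.0909×44/30 = 556.0000 rpm, dir flips to −; running = −556.0000

-556.0000 rpm (opposite to input, |ω| = 556.0000 rpm)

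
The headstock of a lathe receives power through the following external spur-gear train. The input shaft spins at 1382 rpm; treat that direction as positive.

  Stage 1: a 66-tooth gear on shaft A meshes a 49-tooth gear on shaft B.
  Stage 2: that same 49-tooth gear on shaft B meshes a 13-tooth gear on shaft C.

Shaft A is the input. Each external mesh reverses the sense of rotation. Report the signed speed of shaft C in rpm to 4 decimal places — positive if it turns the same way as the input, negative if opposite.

+7016.3077 rpm (same as input, |ω| = 7016.3077 rpm)

Stage 1 [66T→49T]: ω = 1382.0000×66/49 = 1861.4694 rpm, dir flips to −; running = −1861.4694
Stage 2 [49T→13T]: ω = 1861.4694×49/13 = 7016.3077 rpm, dir flips to +; running = +7016.3077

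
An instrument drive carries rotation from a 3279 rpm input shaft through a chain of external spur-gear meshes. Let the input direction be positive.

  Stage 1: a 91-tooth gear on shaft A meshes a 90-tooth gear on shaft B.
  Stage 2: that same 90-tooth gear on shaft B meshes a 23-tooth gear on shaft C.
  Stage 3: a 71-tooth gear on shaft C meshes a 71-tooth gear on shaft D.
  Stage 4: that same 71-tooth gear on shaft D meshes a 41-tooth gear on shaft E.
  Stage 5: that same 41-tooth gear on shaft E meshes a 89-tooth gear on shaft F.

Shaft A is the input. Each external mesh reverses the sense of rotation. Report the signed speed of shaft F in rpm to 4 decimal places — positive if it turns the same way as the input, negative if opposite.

Stage 1 [91T→90T]: ω = 3279.0000×91/90 = 3315.4333 rpm, dir flips to −; running = −3315.4333
Stage 2 [90T→23T]: ω = 3315.4333×90/23 = 12973.4348 rpm, dir flips to +; running = +12973.4348
Stage 3 [71T→71T]: ω = 12973.4348×71/71 = 12973.4348 rpm, dir flips to −; running = −12973.4348
Stage 4 [71T→41T]: ω = 12973.4348×71/41 = 22466.1919 rpm, dir flips to +; running = +22466.1919
Stage 5 [41T→89T]: ω = 22466.1919×41/89 = 10349.5940 rpm, dir flips to −; running = −10349.5940

-10349.5940 rpm (opposite to input, |ω| = 10349.5940 rpm)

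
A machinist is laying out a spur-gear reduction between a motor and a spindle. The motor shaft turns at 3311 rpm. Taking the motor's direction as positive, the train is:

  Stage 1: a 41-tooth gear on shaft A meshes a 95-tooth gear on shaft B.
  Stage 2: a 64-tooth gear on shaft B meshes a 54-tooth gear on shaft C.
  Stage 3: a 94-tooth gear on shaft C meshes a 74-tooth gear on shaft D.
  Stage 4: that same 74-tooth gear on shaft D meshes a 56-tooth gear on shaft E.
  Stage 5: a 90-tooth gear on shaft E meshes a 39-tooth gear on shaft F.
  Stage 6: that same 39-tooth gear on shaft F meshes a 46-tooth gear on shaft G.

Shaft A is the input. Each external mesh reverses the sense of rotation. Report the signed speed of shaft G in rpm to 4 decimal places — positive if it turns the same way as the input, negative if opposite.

+5561.9893 rpm (same as input, |ω| = 5561.9893 rpm)

Stage 1 [41T→95T]: ω = 3311.0000×41/95 = 1428.9579 rpm, dir flips to −; running = −1428.9579
Stage 2 [64T→54T]: ω = 1428.9579×64/54 = 1693.5797 rpm, dir flips to +; running = +1693.5797
Stage 3 [94T→74T]: ω = 1693.5797×94/74 = 2151.3040 rpm, dir flips to −; running = −2151.3040
Stage 4 [74T→56T]: ω = 2151.3040×74/56 = 2842.7945 rpm, dir flips to +; running = +2842.7945
Stage 5 [90T→39T]: ω = 2842.7945×90/39 = 6560.2951 rpm, dir flips to −; running = −6560.2951
Stage 6 [39T→46T]: ω = 6560.2951×39/46 = 5561.9893 rpm, dir flips to +; running = +5561.9893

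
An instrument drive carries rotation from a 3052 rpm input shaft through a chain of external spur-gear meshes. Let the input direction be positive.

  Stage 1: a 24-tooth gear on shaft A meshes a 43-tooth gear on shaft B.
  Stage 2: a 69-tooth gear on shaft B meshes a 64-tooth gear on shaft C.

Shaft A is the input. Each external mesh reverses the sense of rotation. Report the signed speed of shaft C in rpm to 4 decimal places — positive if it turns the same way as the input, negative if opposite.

+1836.5233 rpm (same as input, |ω| = 1836.5233 rpm)

Stage 1 [24T→43T]: ω = 3052.0000×24/43 = 1703.4419 rpm, dir flips to −; running = −1703.4419
Stage 2 [69T→64T]: ω = 1703.4419×69/64 = 1836.5233 rpm, dir flips to +; running = +1836.5233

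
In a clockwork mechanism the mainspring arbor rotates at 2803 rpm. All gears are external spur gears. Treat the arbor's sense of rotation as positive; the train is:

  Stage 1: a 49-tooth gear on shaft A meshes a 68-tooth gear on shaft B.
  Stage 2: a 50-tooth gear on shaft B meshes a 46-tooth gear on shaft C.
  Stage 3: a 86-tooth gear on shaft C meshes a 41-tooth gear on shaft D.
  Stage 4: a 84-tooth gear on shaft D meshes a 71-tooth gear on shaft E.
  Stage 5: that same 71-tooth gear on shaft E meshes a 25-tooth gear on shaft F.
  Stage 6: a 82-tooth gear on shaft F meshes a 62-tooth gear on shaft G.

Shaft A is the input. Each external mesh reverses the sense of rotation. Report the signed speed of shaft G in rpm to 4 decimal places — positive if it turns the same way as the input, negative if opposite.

+20464.3744 rpm (same as input, |ω| = 20464.3744 rpm)

Stage 1 [49T→68T]: ω = 2803.0000×49/68 = 2019.8088 rpm, dir flips to −; running = −2019.8088
Stage 2 [50T→46T]: ω = 2019.8088×50/46 = 2195.4444 rpm, dir flips to +; running = +2195.4444
Stage 3 [86T→41T]: ω = 2195.4444×86/41 = 4605.0784 rpm, dir flips to −; running = −4605.0784
Stage 4 [84T→71T]: ω = 4605.0784×84/71 = 5448.2618 rpm, dir flips to +; running = +5448.2618
Stage 5 [71T→25T]: ω = 5448.2618×71/25 = 15473.0636 rpm, dir flips to −; running = −15473.0636
Stage 6 [82T→62T]: ω = 15473.0636×82/62 = 20464.3744 rpm, dir flips to +; running = +20464.3744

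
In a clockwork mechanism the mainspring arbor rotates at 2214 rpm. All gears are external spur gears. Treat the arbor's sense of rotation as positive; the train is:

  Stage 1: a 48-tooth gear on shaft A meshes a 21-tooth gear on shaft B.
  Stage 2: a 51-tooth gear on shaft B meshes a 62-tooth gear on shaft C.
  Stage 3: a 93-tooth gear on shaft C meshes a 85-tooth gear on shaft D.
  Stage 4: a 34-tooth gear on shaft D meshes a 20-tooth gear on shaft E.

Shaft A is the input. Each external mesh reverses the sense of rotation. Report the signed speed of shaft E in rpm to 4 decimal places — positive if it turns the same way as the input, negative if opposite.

+7742.6743 rpm (same as input, |ω| = 7742.6743 rpm)

Stage 1 [48T→21T]: ω = 2214.0000×48/21 = 5060.5714 rpm, dir flips to −; running = −5060.5714
Stage 2 [51T→62T]: ω = 5060.5714×51/62 = 4162.7281 rpm, dir flips to +; running = +4162.7281
Stage 3 [93T→85T]: ω = 4162.7281×93/85 = 4554.5143 rpm, dir flips to −; running = −4554.5143
Stage 4 [34T→20T]: ω = 4554.5143×34/20 = 7742.6743 rpm, dir flips to +; running = +7742.6743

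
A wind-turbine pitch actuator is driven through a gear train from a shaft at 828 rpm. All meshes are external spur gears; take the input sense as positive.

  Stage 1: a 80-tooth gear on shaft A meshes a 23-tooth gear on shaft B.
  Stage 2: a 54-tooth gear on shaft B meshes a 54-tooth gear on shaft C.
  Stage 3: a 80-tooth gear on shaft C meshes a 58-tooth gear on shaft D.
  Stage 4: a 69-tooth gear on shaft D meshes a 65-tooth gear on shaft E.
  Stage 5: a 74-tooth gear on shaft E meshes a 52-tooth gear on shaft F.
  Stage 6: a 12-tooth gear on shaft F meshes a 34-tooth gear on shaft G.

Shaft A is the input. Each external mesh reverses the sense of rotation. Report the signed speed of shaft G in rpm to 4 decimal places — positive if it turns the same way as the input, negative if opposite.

+2117.9754 rpm (same as input, |ω| = 2117.9754 rpm)

Stage 1 [80T→23T]: ω = 828.0000×80/23 = 2880.0000 rpm, dir flips to −; running = −2880.0000
Stage 2 [54T→54T]: ω = 2880.0000×54/54 = 2880.0000 rpm, dir flips to +; running = +2880.0000
Stage 3 [80T→58T]: ω = 2880.0000×80/58 = 3972.4138 rpm, dir flips to −; running = −3972.4138
Stage 4 [69T→65T]: ω = 3972.4138×69/65 = 4216.8700 rpm, dir flips to +; running = +4216.8700
Stage 5 [74T→52T]: ω = 4216.8700×74/52 = 6000.9304 rpm, dir flips to −; running = −6000.9304
Stage 6 [12T→34T]: ω = 6000.9304×12/34 = 2117.9754 rpm, dir flips to +; running = +2117.9754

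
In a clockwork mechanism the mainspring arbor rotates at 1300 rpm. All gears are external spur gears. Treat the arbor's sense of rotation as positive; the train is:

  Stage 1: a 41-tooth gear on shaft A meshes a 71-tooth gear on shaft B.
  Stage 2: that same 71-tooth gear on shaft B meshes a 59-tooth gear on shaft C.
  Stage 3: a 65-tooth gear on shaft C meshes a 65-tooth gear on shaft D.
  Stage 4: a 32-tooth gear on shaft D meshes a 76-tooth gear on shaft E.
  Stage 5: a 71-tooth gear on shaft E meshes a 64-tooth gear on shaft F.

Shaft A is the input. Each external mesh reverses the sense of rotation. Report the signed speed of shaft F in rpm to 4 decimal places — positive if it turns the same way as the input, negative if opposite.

-421.9781 rpm (opposite to input, |ω| = 421.9781 rpm)

Stage 1 [41T→71T]: ω = 1300.0000×41/71 = 750.7042 rpm, dir flips to −; running = −750.7042
Stage 2 [71T→59T]: ω = 750.7042×71/59 = 903.3898 rpm, dir flips to +; running = +903.3898
Stage 3 [65T→65T]: ω = 903.3898×65/65 = 903.3898 rpm, dir flips to −; running = −903.3898
Stage 4 [32T→76T]: ω = 903.3898×32/76 = 380.3747 rpm, dir flips to +; running = +380.3747
Stage 5 [71T→64T]: ω = 380.3747×71/64 = 421.9781 rpm, dir flips to −; running = −421.9781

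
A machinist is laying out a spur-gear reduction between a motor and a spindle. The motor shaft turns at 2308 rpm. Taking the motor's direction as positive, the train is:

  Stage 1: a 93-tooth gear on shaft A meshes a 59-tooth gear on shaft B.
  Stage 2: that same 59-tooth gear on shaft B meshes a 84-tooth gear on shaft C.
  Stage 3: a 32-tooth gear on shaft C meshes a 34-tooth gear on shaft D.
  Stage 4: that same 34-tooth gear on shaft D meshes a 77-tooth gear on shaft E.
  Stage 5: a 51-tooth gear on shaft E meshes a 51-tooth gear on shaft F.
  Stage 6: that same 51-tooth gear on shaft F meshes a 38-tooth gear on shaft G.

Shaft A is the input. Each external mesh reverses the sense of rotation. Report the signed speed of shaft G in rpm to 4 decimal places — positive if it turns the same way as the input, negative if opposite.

Stage 1 [93T→59T]: ω = 2308.0000×93/59 = 3638.0339 rpm, dir flips to −; running = −3638.0339
Stage 2 [59T→84T]: ω = 3638.0339×59/84 = 2555.2857 rpm, dir flips to +; running = +2555.2857
Stage 3 [32T→34T]: ω = 2555.2857×32/34 = 2404.9748 rpm, dir flips to −; running = −2404.9748
Stage 4 [34T→77T]: ω = 2404.9748×34/77 = 1061.9369 rpm, dir flips to +; running = +1061.9369
Stage 5 [51T→51T]: ω = 1061.9369×51/51 = 1061.9369 rpm, dir flips to −; running = −1061.9369
Stage 6 [51T→38T]: ω = 1061.9369×51/38 = 1425.2311 rpm, dir flips to +; running = +1425.2311

+1425.2311 rpm (same as input, |ω| = 1425.2311 rpm)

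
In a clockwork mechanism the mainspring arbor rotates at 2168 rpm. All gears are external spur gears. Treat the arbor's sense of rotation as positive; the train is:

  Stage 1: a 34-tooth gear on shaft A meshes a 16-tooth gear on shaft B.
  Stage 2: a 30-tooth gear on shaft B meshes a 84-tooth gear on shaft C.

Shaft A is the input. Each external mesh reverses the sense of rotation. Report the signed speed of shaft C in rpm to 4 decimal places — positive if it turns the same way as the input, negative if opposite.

Stage 1 [34T→16T]: ω = 2168.0000×34/16 = 4607.0000 rpm, dir flips to −; running = −4607.0000
Stage 2 [30T→84T]: ω = 4607.0000×30/84 = 1645.3571 rpm, dir flips to +; running = +1645.3571

+1645.3571 rpm (same as input, |ω| = 1645.3571 rpm)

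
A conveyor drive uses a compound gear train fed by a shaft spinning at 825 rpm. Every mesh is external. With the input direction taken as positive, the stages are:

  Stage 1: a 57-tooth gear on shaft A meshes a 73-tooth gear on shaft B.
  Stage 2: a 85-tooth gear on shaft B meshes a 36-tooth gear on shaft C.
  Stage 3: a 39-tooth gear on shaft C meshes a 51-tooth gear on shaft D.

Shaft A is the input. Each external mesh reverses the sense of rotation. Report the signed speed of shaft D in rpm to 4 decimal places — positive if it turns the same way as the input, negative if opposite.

Stage 1 [57T→73T]: ω = 825.0000×57/73 = 644.1781 rpm, dir flips to −; running = −644.1781
Stage 2 [85T→36T]: ω = 644.1781×85/36 = 1520.9760 rpm, dir flips to +; running = +1520.9760
Stage 3 [39T→51T]: ω = 1520.9760×39/51 = 1163.0993 rpm, dir flips to −; running = −1163.0993

-1163.0993 rpm (opposite to input, |ω| = 1163.0993 rpm)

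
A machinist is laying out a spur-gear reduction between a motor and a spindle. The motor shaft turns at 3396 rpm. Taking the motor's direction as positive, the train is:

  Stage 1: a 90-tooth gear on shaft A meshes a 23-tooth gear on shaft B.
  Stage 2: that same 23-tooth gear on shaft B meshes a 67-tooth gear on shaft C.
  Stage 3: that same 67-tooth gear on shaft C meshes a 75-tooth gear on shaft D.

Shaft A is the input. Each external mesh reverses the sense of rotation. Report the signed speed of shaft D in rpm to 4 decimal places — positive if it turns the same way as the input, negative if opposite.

Stage 1 [90T→23T]: ω = 3396.0000×90/23 = 13288.6957 rpm, dir flips to −; running = −13288.6957
Stage 2 [23T→67T]: ω = 13288.6957×23/67 = 4561.7910 rpm, dir flips to +; running = +4561.7910
Stage 3 [67T→75T]: ω = 4561.7910×67/75 = 4075.2000 rpm, dir flips to −; running = −4075.2000

-4075.2000 rpm (opposite to input, |ω| = 4075.2000 rpm)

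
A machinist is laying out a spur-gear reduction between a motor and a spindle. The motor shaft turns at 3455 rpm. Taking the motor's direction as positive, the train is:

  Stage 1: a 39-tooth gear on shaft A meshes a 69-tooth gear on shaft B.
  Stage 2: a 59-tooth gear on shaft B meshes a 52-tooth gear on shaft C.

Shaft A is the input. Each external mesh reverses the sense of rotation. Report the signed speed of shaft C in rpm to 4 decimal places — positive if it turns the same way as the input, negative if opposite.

Stage 1 [39T→69T]: ω = 3455.0000×39/69 = 1952.8261 rpm, dir flips to −; running = −1952.8261
Stage 2 [59T→52T]: ω = 1952.8261×59/52 = 2215.7065 rpm, dir flips to +; running = +2215.7065

+2215.7065 rpm (same as input, |ω| = 2215.7065 rpm)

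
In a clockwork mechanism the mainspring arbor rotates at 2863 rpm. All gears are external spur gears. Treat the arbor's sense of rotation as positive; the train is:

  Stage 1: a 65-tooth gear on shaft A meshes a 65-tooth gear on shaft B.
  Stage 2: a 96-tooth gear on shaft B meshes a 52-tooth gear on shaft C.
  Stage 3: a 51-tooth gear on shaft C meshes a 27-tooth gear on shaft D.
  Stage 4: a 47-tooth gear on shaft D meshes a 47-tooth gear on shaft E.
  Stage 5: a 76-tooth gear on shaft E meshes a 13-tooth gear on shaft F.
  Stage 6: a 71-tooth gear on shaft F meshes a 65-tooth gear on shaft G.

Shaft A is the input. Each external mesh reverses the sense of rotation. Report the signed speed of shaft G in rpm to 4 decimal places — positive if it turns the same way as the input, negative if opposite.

Stage 1 [65T→65T]: ω = 2863.0000×65/65 = 2863.0000 rpm, dir flips to −; running = −2863.0000
Stage 2 [96T→52T]: ω = 2863.0000×96/52 = 5285.5385 rpm, dir flips to +; running = +5285.5385
Stage 3 [51T→27T]: ω = 5285.5385×51/27 = 9983.7949 rpm, dir flips to −; running = −9983.7949
Stage 4 [47T→47T]: ω = 9983.7949×47/47 = 9983.7949 rpm, dir flips to +; running = +9983.7949
Stage 5 [76T→13T]: ω = 9983.7949×76/13 = 58366.8008 rpm, dir flips to −; running = −58366.8008
Stage 6 [71T→65T]: ω = 58366.8008×71/65 = 63754.5055 rpm, dir flips to +; running = +63754.5055

+63754.5055 rpm (same as input, |ω| = 63754.5055 rpm)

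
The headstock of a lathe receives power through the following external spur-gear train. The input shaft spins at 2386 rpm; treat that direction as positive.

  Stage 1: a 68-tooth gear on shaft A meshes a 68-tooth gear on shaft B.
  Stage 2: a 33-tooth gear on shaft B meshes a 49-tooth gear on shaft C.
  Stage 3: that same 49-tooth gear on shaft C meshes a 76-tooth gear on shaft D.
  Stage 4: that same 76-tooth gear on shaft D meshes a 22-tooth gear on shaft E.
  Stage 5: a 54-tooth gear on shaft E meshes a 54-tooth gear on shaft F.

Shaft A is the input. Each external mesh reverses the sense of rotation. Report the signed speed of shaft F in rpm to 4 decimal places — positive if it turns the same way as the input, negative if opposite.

-3579.0000 rpm (opposite to input, |ω| = 3579.0000 rpm)

Stage 1 [68T→68T]: ω = 2386.0000×68/68 = 2386.0000 rpm, dir flips to −; running = −2386.0000
Stage 2 [33T→49T]: ω = 2386.0000×33/49 = 1606.8980 rpm, dir flips to +; running = +1606.8980
Stage 3 [49T→76T]: ω = 1606.8980×49/76 = 1036.0263 rpm, dir flips to −; running = −1036.0263
Stage 4 [76T→22T]: ω = 1036.0263×76/22 = 3579.0000 rpm, dir flips to +; running = +3579.0000
Stage 5 [54T→54T]: ω = 3579.0000×54/54 = 3579.0000 rpm, dir flips to −; running = −3579.0000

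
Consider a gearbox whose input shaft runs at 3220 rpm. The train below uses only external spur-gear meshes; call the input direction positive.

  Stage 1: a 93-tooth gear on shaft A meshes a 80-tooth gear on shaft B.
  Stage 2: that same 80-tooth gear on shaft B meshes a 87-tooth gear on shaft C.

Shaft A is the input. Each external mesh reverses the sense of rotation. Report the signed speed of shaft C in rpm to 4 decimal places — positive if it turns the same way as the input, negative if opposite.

+3442.0690 rpm (same as input, |ω| = 3442.0690 rpm)

Stage 1 [93T→80T]: ω = 3220.0000×93/80 = 3743.2500 rpm, dir flips to −; running = −3743.2500
Stage 2 [80T→87T]: ω = 3743.2500×80/87 = 3442.0690 rpm, dir flips to +; running = +3442.0690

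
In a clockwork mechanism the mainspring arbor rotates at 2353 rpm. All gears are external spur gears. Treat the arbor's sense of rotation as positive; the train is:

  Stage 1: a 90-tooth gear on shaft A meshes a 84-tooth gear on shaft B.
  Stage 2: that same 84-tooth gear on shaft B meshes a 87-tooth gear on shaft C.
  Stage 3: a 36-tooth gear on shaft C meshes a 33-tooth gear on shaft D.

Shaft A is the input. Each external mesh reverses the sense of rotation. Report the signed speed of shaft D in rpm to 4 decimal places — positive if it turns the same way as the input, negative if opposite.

Stage 1 [90T→84T]: ω = 2353.0000×90/84 = 2521.0714 rpm, dir flips to −; running = −2521.0714
Stage 2 [84T→87T]: ω = 2521.0714×84/87 = 2434.1379 rpm, dir flips to +; running = +2434.1379
Stage 3 [36T→33T]: ω = 2434.1379×36/33 = 2655.4232 rpm, dir flips to −; running = −2655.4232

-2655.4232 rpm (opposite to input, |ω| = 2655.4232 rpm)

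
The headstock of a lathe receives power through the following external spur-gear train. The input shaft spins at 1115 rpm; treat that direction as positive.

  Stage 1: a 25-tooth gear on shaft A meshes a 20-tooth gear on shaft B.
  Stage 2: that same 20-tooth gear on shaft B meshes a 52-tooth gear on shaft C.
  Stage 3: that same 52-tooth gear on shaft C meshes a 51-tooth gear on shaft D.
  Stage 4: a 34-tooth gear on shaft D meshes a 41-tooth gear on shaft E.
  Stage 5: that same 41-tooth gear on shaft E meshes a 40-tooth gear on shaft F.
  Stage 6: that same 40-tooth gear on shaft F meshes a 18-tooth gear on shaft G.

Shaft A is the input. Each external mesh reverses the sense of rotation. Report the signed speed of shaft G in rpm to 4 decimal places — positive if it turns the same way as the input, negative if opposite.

+1032.4074 rpm (same as input, |ω| = 1032.4074 rpm)

Stage 1 [25T→20T]: ω = 1115.0000×25/20 = 1393.7500 rpm, dir flips to −; running = −1393.7500
Stage 2 [20T→52T]: ω = 1393.7500×20/52 = 536.0577 rpm, dir flips to +; running = +536.0577
Stage 3 [52T→51T]: ω = 536.0577×52/51 = 546.5686 rpm, dir flips to −; running = −546.5686
Stage 4 [34T→41T]: ω = 546.5686×34/41 = 453.2520 rpm, dir flips to +; running = +453.2520
Stage 5 [41T→40T]: ω = 453.2520×41/40 = 464.5833 rpm, dir flips to −; running = −464.5833
Stage 6 [40T→18T]: ω = 464.5833×40/18 = 1032.4074 rpm, dir flips to +; running = +1032.4074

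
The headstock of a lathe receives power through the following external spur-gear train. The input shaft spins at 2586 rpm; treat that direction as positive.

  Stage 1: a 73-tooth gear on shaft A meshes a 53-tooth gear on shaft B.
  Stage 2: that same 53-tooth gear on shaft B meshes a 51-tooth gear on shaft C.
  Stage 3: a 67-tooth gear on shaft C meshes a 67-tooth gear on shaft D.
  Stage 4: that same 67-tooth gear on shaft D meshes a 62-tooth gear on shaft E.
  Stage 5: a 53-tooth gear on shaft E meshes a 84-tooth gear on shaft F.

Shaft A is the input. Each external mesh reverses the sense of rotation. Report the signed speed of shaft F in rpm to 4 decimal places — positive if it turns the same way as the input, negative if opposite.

Stage 1 [73T→53T]: ω = 2586.0000×73/53 = 3561.8491 rpm, dir flips to −; running = −3561.8491
Stage 2 [53T→51T]: ω = 3561.8491×53/51 = 3701.5294 rpm, dir flips to +; running = +3701.5294
Stage 3 [67T→67T]: ω = 3701.5294×67/67 = 3701.5294 rpm, dir flips to −; running = −3701.5294
Stage 4 [67T→62T]: ω = 3701.5294×67/62 = 4000.0398 rpm, dir flips to +; running = +4000.0398
Stage 5 [53T→84T]: ω = 4000.0398×53/84 = 2523.8347 rpm, dir flips to −; running = −2523.8347

-2523.8347 rpm (opposite to input, |ω| = 2523.8347 rpm)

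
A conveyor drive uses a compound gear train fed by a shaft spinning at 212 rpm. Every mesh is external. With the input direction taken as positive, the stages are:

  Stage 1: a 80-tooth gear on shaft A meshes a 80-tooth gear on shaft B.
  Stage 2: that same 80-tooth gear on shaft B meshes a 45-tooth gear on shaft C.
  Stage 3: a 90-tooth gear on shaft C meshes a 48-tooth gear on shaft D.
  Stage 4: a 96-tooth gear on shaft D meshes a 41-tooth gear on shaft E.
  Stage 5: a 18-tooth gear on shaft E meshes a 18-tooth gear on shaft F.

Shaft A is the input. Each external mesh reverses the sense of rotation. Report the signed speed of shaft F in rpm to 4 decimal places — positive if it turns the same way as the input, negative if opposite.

Stage 1 [80T→80T]: ω = 212.0000×80/80 = 212.0000 rpm, dir flips to −; running = −212.0000
Stage 2 [80T→45T]: ω = 212.0000×80/45 = 376.8889 rpm, dir flips to +; running = +376.8889
Stage 3 [90T→48T]: ω = 376.8889×90/48 = 706.6667 rpm, dir flips to −; running = −706.6667
Stage 4 [96T→41T]: ω = 706.6667×96/41 = 1654.6341 rpm, dir flips to +; running = +1654.6341
Stage 5 [18T→18T]: ω = 1654.6341×18/18 = 1654.6341 rpm, dir flips to −; running = −1654.6341

-1654.6341 rpm (opposite to input, |ω| = 1654.6341 rpm)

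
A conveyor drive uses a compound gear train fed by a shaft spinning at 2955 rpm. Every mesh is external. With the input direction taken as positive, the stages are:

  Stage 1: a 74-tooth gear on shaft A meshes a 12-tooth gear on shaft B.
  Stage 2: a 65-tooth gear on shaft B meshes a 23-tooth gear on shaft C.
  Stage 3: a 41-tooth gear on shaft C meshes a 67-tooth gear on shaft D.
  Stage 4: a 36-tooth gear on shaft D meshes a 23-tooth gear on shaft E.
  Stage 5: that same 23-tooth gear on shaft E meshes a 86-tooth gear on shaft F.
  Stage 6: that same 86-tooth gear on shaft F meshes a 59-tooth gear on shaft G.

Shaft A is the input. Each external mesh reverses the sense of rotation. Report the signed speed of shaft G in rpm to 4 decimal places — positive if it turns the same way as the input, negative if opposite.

+19228.8372 rpm (same as input, |ω| = 19228.8372 rpm)

Stage 1 [74T→12T]: ω = 2955.0000×74/12 = 18222.5000 rpm, dir flips to −; running = −18222.5000
Stage 2 [65T→23T]: ω = 18222.5000×65/23 = 51498.3696 rpm, dir flips to +; running = +51498.3696
Stage 3 [41T→67T]: ω = 51498.3696×41/67 = 31513.9276 rpm, dir flips to −; running = −31513.9276
Stage 4 [36T→23T]: ω = 31513.9276×36/23 = 49326.1476 rpm, dir flips to +; running = +49326.1476
Stage 5 [23T→86T]: ω = 49326.1476×23/86 = 13191.8767 rpm, dir flips to −; running = −13191.8767
Stage 6 [86T→59T]: ω = 13191.8767×86/59 = 19228.8372 rpm, dir flips to +; running = +19228.8372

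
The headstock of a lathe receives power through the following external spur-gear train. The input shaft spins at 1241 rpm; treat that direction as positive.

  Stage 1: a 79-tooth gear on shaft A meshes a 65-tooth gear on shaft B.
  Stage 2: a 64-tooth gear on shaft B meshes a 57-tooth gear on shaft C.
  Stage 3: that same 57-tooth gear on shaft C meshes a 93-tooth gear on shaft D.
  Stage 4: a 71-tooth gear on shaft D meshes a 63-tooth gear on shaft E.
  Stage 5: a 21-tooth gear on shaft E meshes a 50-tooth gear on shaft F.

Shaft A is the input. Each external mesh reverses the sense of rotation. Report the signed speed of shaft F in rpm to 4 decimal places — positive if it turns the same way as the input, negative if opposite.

-491.3032 rpm (opposite to input, |ω| = 491.3032 rpm)

Stage 1 [79T→65T]: ω = 1241.0000×79/65 = 1508.2923 rpm, dir flips to −; running = −1508.2923
Stage 2 [64T→57T]: ω = 1508.2923×64/57 = 1693.5212 rpm, dir flips to +; running = +1693.5212
Stage 3 [57T→93T]: ω = 1693.5212×57/93 = 1037.9646 rpm, dir flips to −; running = −1037.9646
Stage 4 [71T→63T]: ω = 1037.9646×71/63 = 1169.7696 rpm, dir flips to +; running = +1169.7696
Stage 5 [21T→50T]: ω = 1169.7696×21/50 = 491.3032 rpm, dir flips to −; running = −491.3032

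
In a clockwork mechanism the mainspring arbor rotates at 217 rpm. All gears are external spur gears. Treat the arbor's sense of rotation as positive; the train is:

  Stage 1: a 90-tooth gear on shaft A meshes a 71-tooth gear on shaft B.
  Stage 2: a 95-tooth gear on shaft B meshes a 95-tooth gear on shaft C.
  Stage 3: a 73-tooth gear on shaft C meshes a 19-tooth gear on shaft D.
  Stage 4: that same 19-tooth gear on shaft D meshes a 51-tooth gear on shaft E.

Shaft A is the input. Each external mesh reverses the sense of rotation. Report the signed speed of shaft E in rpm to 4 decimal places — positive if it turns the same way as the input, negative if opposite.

Stage 1 [90T→71T]: ω = 217.0000×90/71 = 275.0704 rpm, dir flips to −; running = −275.0704
Stage 2 [95T→95T]: ω = 275.0704×95/95 = 275.0704 rpm, dir flips to +; running = +275.0704
Stage 3 [73T→19T]: ω = 275.0704×73/19 = 1056.8495 rpm, dir flips to −; running = −1056.8495
Stage 4 [19T→51T]: ω = 1056.8495×19/51 = 393.7283 rpm, dir flips to +; running = +393.7283

+393.7283 rpm (same as input, |ω| = 393.7283 rpm)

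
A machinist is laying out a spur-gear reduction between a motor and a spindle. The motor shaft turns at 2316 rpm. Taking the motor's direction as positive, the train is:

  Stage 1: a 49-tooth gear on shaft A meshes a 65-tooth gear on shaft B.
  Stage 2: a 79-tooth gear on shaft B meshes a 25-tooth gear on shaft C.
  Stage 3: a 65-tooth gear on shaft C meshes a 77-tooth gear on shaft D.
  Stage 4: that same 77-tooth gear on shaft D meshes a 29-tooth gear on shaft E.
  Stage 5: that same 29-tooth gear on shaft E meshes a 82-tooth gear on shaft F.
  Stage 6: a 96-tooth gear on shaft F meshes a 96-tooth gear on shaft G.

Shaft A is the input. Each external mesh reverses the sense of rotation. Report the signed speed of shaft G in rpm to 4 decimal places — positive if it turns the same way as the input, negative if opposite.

Stage 1 [49T→65T]: ω = 2316.0000×49/65 = 1745.9077 rpm, dir flips to −; running = −1745.9077
Stage 2 [79T→25T]: ω = 1745.9077×79/25 = 5517.0683 rpm, dir flips to +; running = +5517.0683
Stage 3 [65T→77T]: ω = 5517.0683×65/77 = 4657.2655 rpm, dir flips to −; running = −4657.2655
Stage 4 [77T→29T]: ω = 4657.2655×77/29 = 12365.8428 rpm, dir flips to +; running = +12365.8428
Stage 5 [29T→82T]: ω = 12365.8428×29/82 = 4373.2859 rpm, dir flips to −; running = −4373.2859
Stage 6 [96T→96T]: ω = 4373.2859×96/96 = 4373.2859 rpm, dir flips to +; running = +4373.2859

+4373.2859 rpm (same as input, |ω| = 4373.2859 rpm)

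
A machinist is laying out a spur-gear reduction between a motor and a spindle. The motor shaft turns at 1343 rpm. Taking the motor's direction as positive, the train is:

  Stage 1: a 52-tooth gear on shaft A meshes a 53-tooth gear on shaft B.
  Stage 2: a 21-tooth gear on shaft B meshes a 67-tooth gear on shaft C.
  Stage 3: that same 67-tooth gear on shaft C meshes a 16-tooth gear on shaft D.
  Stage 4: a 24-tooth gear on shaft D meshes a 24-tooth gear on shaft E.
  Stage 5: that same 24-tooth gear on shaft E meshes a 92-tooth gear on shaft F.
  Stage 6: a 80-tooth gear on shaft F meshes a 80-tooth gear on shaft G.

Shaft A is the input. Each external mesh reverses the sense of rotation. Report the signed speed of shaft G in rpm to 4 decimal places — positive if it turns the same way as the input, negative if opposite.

Stage 1 [52T→53T]: ω = 1343.0000×52/53 = 1317.6604 rpm, dir flips to −; running = −1317.6604
Stage 2 [21T→67T]: ω = 1317.6604×21/67 = 412.9980 rpm, dir flips to +; running = +412.9980
Stage 3 [67T→16T]: ω = 412.9980×67/16 = 1729.4292 rpm, dir flips to −; running = −1729.4292
Stage 4 [24T→24T]: ω = 1729.4292×24/24 = 1729.4292 rpm, dir flips to +; running = +1729.4292
Stage 5 [24T→92T]: ω = 1729.4292×24/92 = 451.1555 rpm, dir flips to −; running = −451.1555
Stage 6 [80T→80T]: ω = 451.1555×80/80 = 451.1555 rpm, dir flips to +; running = +451.1555

+451.1555 rpm (same as input, |ω| = 451.1555 rpm)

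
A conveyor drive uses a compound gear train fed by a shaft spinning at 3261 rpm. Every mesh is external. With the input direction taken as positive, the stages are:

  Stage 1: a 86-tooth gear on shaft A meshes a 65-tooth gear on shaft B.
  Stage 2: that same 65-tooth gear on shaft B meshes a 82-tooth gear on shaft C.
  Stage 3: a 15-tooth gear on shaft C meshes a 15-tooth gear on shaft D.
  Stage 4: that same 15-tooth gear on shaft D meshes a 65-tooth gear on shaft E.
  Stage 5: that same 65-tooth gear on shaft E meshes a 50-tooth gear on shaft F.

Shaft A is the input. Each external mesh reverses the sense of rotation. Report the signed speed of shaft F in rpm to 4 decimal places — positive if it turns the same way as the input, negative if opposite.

-1026.0220 rpm (opposite to input, |ω| = 1026.0220 rpm)

Stage 1 [86T→65T]: ω = 3261.0000×86/65 = 4314.5538 rpm, dir flips to −; running = −4314.5538
Stage 2 [65T→82T]: ω = 4314.5538×65/82 = 3420.0732 rpm, dir flips to +; running = +3420.0732
Stage 3 [15T→15T]: ω = 3420.0732×15/15 = 3420.0732 rpm, dir flips to −; running = −3420.0732
Stage 4 [15T→65T]: ω = 3420.0732×15/65 = 789.2477 rpm, dir flips to +; running = +789.2477
Stage 5 [65T→50T]: ω = 789.2477×65/50 = 1026.0220 rpm, dir flips to −; running = −1026.0220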